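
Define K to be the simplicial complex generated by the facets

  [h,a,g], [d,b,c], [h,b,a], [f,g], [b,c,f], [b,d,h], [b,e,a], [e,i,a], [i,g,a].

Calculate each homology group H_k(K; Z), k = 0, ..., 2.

H_0 = Z,  H_1 = Z,  H_2 = 0.

We work with the vertex ordering a < b < c < d < e < f < g < h < i. The simplices of K, each written with vertices in increasing order, are:

  0-simplices (9): a, b, c, d, e, f, g, h, i
  1-simplices (17): ab, ae, ag, ah, ai, bc, bd, be, bf, bh, cd, cf, dh, ei, fg, gh, gi
  2-simplices (8): abe, abh, aei, agh, agi, bcd, bcf, bdh

giving chain groups C_0 ≅ Z^9, C_1 ≅ Z^17, C_2 ≅ Z^8.

The boundary map ∂_1: C_1 → C_0 sends each edge [p,q] (with p < q) to q − p. For instance
  ∂bf = f − b.
This gives a 9×17 integer matrix of rank 8; reducing to Smith normal form yields diagonal entries (1,1,1,1,1,1,1,1).

The boundary map ∂_2: C_2 → C_1 maps a triangle to the signed sum of its edges. For instance
  ∂bcf = cf − bf + bc,
  ∂bcd = cd − bd + bc.
As a 17×8 matrix over Z this has rank 8, with invariant factors (1,1,1,1,1,1,1,1).

Reading off H_k = ker ∂_k / im ∂_{k+1}:

  H_0: rank C_0 − rank ∂_1 = 9 − 8 = 1, and the invariant factors of ∂_1 are all 1, so H_0 = Z.
  H_1: rank ker ∂_1 − rank ∂_2 = (17 − 8) − 8 = 1, and the invariant factors of ∂_2 are all 1, so H_1 = Z.
  H_2: rank ker ∂_2 − rank ∂_3 = (8 − 8) − 0 = 0, and there is no ∂_3, so H_2 = 0.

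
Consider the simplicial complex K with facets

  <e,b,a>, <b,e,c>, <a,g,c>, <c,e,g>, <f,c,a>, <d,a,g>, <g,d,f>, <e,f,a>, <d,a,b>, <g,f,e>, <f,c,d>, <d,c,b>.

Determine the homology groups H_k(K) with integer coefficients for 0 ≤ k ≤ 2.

K has 7 vertices, 18 edges, 12 triangles.
rank ∂_0 = 0, rank ∂_1 = 6 ⇒ b_0 = 7 − 0 − 6 = 1; all invariant factors of ∂_1 are 1 so no torsion. So H_0 = Z.
rank ∂_1 = 6, rank ∂_2 = 12 ⇒ b_1 = 18 − 6 − 12 = 0; ∂_2 has invariant factor(s) [2] giving torsion. So H_1 = Z/2.
rank ∂_2 = 12, rank ∂_3 = 0 ⇒ b_2 = 12 − 12 − 0 = 0. So H_2 = 0.

H_0 = Z,  H_1 = Z/2,  H_2 = 0.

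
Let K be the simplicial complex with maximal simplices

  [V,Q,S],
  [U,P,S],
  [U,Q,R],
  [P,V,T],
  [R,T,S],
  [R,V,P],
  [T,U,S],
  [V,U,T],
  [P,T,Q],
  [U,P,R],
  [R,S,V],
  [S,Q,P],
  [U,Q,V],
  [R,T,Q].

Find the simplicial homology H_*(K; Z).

K has 7 vertices, 21 edges, 14 triangles.
rank ∂_0 = 0, rank ∂_1 = 6 ⇒ b_0 = 7 − 0 − 6 = 1; all invariant factors of ∂_1 are 1 so no torsion. So H_0 = Z.
rank ∂_1 = 6, rank ∂_2 = 13 ⇒ b_1 = 21 − 6 − 13 = 2; all invariant factors of ∂_2 are 1 so no torsion. So H_1 = Z^2.
rank ∂_2 = 13, rank ∂_3 = 0 ⇒ b_2 = 14 − 13 − 0 = 1. So H_2 = Z.

H_0 = Z,  H_1 = Z^2,  H_2 = Z.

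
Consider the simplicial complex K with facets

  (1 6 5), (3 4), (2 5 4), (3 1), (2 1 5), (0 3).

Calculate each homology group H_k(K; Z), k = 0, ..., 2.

Order the vertices as 0 < 1 < 2 < 3 < 4 < 5 < 6. Listing each simplex with vertices in this order, K has dimension 2 with simplices:

  0-simplices (7): [0], [1], [2], [3], [4], [5], [6]
  1-simplices (10): [0,3], [1,2], [1,3], [1,5], [1,6], [2,4], [2,5], [3,4], [4,5], [5,6]
  2-simplices (3): [1,2,5], [1,5,6], [2,4,5]

giving chain groups C_0 ≅ Z^7, C_1 ≅ Z^10, C_2 ≅ Z^3.

The boundary map ∂_1: C_1 → C_0 maps an edge to its endpoints' difference, ∂[p,q] = q − p. For instance
  ∂[2,5] = [5] − [2].
As a 7×10 matrix over Z this has rank 6, with invariant factors (1,1,1,1,1,1).

The boundary map ∂_2: C_2 → C_1 sends each 2-simplex [p,q,r] to [q,r] − [p,r] + [p,q]. For instance
  ∂[2,4,5] = [4,5] − [2,5] + [2,4],
  ∂[1,2,5] = [2,5] − [1,5] + [1,2].
The resulting 10×3 matrix has rank 3, and its Smith normal form has invariant factors (1,1,1).

Computing H_k = (kernel of ∂_k) / (image of ∂_{k+1}):

  H_0: rank C_0 − rank ∂_1 = 7 − 6 = 1, and the invariant factors of ∂_1 are all 1, so H_0 ≅ Z.
  H_1: rank ker ∂_1 − rank ∂_2 = (10 − 6) − 3 = 1, and the invariant factors of ∂_2 are all 1, so H_1 ≅ Z.
  H_2: rank ker ∂_2 − rank ∂_3 = (3 − 3) − 0 = 0, and there is no ∂_3, so H_2 ≅ 0.

As a check, the Euler characteristic is 7 − 10 + 3 = 0, which agrees with 1 − 1 + 0 = 0.

H_0 = Z,  H_1 = Z,  H_2 = 0.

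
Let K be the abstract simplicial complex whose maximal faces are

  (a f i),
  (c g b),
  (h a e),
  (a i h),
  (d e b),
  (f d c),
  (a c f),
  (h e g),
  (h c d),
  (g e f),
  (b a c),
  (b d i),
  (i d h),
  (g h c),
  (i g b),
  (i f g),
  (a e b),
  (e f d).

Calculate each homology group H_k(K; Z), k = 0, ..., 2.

Fix the vertex order a < b < c < d < e < f < g < h < i and write every simplex with vertices in increasing order. Then dim K = 2 and the simplices of K are:

  0-simplices (9): a, b, c, d, e, f, g, h, i
  1-simplices (27): ab, ac, ae, af, ah, ai, bc, bd, be, bg, bi, cd, cf, cg, ch, de, df, dh, di, ef, eg, eh, fg, fi, gh, gi, hi
  2-simplices (18): abc, abe, acf, aeh, afi, ahi, bcg, bde, bdi, bgi, cdf, cdh, cgh, def, dhi, efg, egh, fgi

so the chain groups are C_0 ≅ Z^9, C_1 ≅ Z^27, C_2 ≅ Z^18.

Boundary ∂_1: C_1 → C_0 is given by ∂[p,q] = [q] − [p].
The 9×27 boundary matrix has rank 8 and Smith normal form diag(1,1,1,1,1,1,1,1).

Boundary ∂_2: C_2 → C_1 maps a triangle to the signed sum of its edges. For instance
  ∂abc = bc − ac + ab,
  ∂aeh = eh − ah + ae.
The 27×18 boundary matrix has rank 17 and Smith normal form diag(1,1,1,1,1,1,1,1,1,1,1,1,1,1,1,1,1).

From H_k ≅ ker(∂_k) / im(∂_{k+1}) we obtain:

  H_0: rank C_0 − rank ∂_1 = 9 − 8 = 1, and the invariant factors of ∂_1 are all 1, so H_0 = Z.
  H_1: rank ker ∂_1 − rank ∂_2 = (27 − 8) − 17 = 2, and the invariant factors of ∂_2 are all 1, so H_1 = Z^2.
  H_2: rank ker ∂_2 − rank ∂_3 = (18 − 17) − 0 = 1, and there is no ∂_3, so H_2 = Z.

(K is a triangulation of the torus T^2.)

H_0 = Z,  H_1 = Z^2,  H_2 = Z.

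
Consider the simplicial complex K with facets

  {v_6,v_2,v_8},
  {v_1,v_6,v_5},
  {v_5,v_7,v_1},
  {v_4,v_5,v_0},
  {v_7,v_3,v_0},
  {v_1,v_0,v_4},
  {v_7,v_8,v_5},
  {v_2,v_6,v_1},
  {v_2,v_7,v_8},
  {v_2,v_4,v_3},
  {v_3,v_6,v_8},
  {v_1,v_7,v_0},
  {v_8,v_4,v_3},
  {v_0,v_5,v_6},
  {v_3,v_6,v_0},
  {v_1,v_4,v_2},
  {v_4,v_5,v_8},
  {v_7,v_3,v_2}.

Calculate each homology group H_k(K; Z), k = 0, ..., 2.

Fix the vertex order v_0 < v_1 < v_2 < v_3 < v_4 < v_5 < v_6 < v_7 < v_8 and write every simplex with vertices in increasing order. Then dim K = 2 and the simplices of K are:

  0-simplices (9): [v_0], [v_1], [v_2], [v_3], [v_4], [v_5], [v_6], [v_7], [v_8]
  1-simplices (27): (27 of them)
  2-simplices (18): (18 of them)

Hence C_0 ≅ Z^9, C_1 ≅ Z^27, C_2 ≅ Z^18.

Boundary ∂_1: C_1 → C_0 is given by ∂[p,q] = [q] − [p].
This gives a 9×27 integer matrix of rank 8; reducing to Smith normal form yields diagonal entries (1,1,1,1,1,1,1,1).

Boundary ∂_2: C_2 → C_1 sends each 2-simplex [p,q,r] to [q,r] − [p,r] + [p,q]. For instance
  ∂[v_0,v_5,v_6] = [v_5,v_6] − [v_0,v_6] + [v_0,v_5],
  ∂[v_1,v_2,v_4] = [v_2,v_4] − [v_1,v_4] + [v_1,v_2].
The 27×18 boundary matrix has rank 18 and Smith normal form diag(1,1,1,1,1,1,1,1,1,1,1,1,1,1,1,1,1,2).

From H_k ≅ ker(∂_k) / im(∂_{k+1}) we obtain:

  H_0: rank C_0 − rank ∂_1 = 9 − 8 = 1, and the invariant factors of ∂_1 are all 1, so H_0 ≅ Z.
  H_1: rank ker ∂_1 − rank ∂_2 = (27 − 8) − 18 = 1, and ∂_2 has invariant factor 2 > 1, so H_1 ≅ Z ⊕ Z/2.
  H_2: rank ker ∂_2 − rank ∂_3 = (18 − 18) − 0 = 0, and there is no ∂_3, so H_2 ≅ 0.

As a check, the Euler characteristic is 9 − 27 + 18 = 0, which agrees with 1 − 1 + 0 = 0.
(K is a triangulation of the Klein bottle.)

H_0 ≅ Z,  H_1 ≅ Z ⊕ Z/2,  H_2 = 0.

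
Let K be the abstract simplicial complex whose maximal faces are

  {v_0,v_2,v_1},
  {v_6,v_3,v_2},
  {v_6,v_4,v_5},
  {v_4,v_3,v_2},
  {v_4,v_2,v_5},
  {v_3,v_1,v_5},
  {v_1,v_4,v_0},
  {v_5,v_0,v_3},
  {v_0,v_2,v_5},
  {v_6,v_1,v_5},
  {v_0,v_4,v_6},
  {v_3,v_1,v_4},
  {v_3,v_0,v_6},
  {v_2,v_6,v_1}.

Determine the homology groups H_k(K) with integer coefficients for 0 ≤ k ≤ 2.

H_0 ≅ Z,  H_1 ≅ Z^2,  H_2 ≅ Z.

Fix the vertex order v_0 < v_1 < v_2 < v_3 < v_4 < v_5 < v_6 and write every simplex with vertices in increasing order. Then dim K = 2 and the simplices of K are:

  0-simplices (7): [v_0], [v_1], [v_2], [v_3], [v_4], [v_5], [v_6]
  1-simplices (21): (21 of them)
  2-simplices (14): (14 of them)

giving chain groups C_0 ≅ Z^7, C_1 ≅ Z^21, C_2 ≅ Z^14.

Boundary ∂_1: C_1 → C_0 maps an edge to its endpoints' difference, ∂[p,q] = q − p.
As a 7×21 matrix over Z this has rank 6, with invariant factors (1,1,1,1,1,1).

∂_2: C_2 → C_1 sends each 2-simplex [p,q,r] to [q,r] − [p,r] + [p,q]. For instance
  ∂[v_1,v_3,v_5] = [v_3,v_5] − [v_1,v_5] + [v_1,v_3],
  ∂[v_2,v_3,v_4] = [v_3,v_4] − [v_2,v_4] + [v_2,v_3].
The 21×14 boundary matrix has rank 13 and Smith normal form diag(1,1,1,1,1,1,1,1,1,1,1,1,1).

Now H_k = ker ∂_k / im ∂_{k+1}, so:

  H_0: rank C_0 − rank ∂_1 = 7 − 6 = 1, and the invariant factors of ∂_1 are all 1, so H_0 = Z.
  H_1: rank ker ∂_1 − rank ∂_2 = (21 − 6) − 13 = 2, and the invariant factors of ∂_2 are all 1, so H_1 = Z^2.
  H_2: rank ker ∂_2 − rank ∂_3 = (14 − 13) − 0 = 1, and there is no ∂_3, so H_2 = Z.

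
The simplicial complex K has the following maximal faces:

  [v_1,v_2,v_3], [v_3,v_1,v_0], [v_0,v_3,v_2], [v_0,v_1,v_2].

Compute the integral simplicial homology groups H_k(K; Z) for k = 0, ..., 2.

K has 4 vertices, 6 edges, 4 triangles.
rank ∂_0 = 0, rank ∂_1 = 3 ⇒ b_0 = 4 − 0 − 3 = 1; all invariant factors of ∂_1 are 1 so no torsion. So H_0 ≅ Z.
rank ∂_1 = 3, rank ∂_2 = 3 ⇒ b_1 = 6 − 3 − 3 = 0; all invariant factors of ∂_2 are 1 so no torsion. So H_1 ≅ 0.
rank ∂_2 = 3, rank ∂_3 = 0 ⇒ b_2 = 4 − 3 − 0 = 1. So H_2 ≅ Z.

H_0 ≅ Z,  H_1 = 0,  H_2 ≅ Z.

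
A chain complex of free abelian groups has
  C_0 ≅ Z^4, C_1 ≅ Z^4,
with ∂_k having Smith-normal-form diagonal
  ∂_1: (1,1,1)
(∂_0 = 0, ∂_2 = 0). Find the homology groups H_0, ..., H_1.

H_0 ≅ Z,  H_1 ≅ Z.

H_0: b_0 = 4 − 0 − 3 = 1; torsion from ∂_1 factors > 1: none. So H_0 ≅ Z.
H_1: b_1 = 4 − 3 − 0 = 1; torsion from ∂_2 factors > 1: none. So H_1 ≅ Z.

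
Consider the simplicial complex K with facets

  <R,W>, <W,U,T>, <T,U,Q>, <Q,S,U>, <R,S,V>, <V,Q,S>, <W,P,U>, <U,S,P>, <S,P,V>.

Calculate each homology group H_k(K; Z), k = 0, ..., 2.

H_0 = Z,  H_1 = Z,  H_2 = 0.

We work with the vertex ordering P < Q < R < S < T < U < V < W. The simplices of K, each written with vertices in increasing order, are:

  0-simplices (8): P, Q, R, S, T, U, V, W
  1-simplices (16): PS, PU, PV, PW, QS, QT, QU, QV, RS, RV, RW, SU, SV, TU, TW, UW
  2-simplices (8): PSU, PSV, PUW, QSU, QSV, QTU, RSV, TUW

Hence C_0 ≅ Z^8, C_1 ≅ Z^16, C_2 ≅ Z^8.

∂_1: C_1 → C_0 sends each edge [p,q] (with p < q) to q − p. For instance
  ∂PU = U − P.
As a 8×16 matrix over Z this has rank 7, with invariant factors (1,1,1,1,1,1,1).

∂_2: C_2 → C_1 maps a triangle to the signed sum of its edges. For instance
  ∂TUW = UW − TW + TU,
  ∂QSU = SU − QU + QS.
As a 16×8 matrix over Z this has rank 8, with invariant factors (1,1,1,1,1,1,1,1).

Computing H_k = (kernel of ∂_k) / (image of ∂_{k+1}):

  H_0: rank C_0 − rank ∂_1 = 8 − 7 = 1, and the invariant factors of ∂_1 are all 1, so H_0 = Z.
  H_1: rank ker ∂_1 − rank ∂_2 = (16 − 7) − 8 = 1, and the invariant factors of ∂_2 are all 1, so H_1 = Z.
  H_2: rank ker ∂_2 − rank ∂_3 = (8 − 8) − 0 = 0, and there is no ∂_3, so H_2 = 0.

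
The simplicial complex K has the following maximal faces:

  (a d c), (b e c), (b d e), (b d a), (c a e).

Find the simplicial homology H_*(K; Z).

H_0 ≅ Z,  H_1 ≅ Z,  H_2 = 0.

We work with the vertex ordering a < b < c < d < e. The simplices of K, each written with vertices in increasing order, are:

  0-simplices (5): a, b, c, d, e
  1-simplices (10): ab, ac, ad, ae, bc, bd, be, cd, ce, de
  2-simplices (5): abd, acd, ace, bce, bde

so the chain groups are C_0 ≅ Z^5, C_1 ≅ Z^10, C_2 ≅ Z^5.

∂_1: C_1 → C_0 maps an edge to its endpoints' difference, ∂[p,q] = q − p. For instance
  ∂ac = c − a.
As a 5×10 matrix over Z this has rank 4, with invariant factors (1,1,1,1).

Boundary ∂_2: C_2 → C_1 acts by ∂[p,q,r] = [q,r] − [p,r] + [p,q]. For instance
  ∂acd = cd − ad + ac,
  ∂bce = ce − be + bc.
The resulting 10×5 matrix has rank 5, and its Smith normal form has invariant factors (1,1,1,1,1).

Now H_k = ker ∂_k / im ∂_{k+1}, so:

  H_0: rank C_0 − rank ∂_1 = 5 − 4 = 1, and the invariant factors of ∂_1 are all 1, so H_0 = Z.
  H_1: rank ker ∂_1 − rank ∂_2 = (10 − 4) − 5 = 1, and the invariant factors of ∂_2 are all 1, so H_1 = Z.
  H_2: rank ker ∂_2 − rank ∂_3 = (5 − 5) − 0 = 0, and there is no ∂_3, so H_2 = 0.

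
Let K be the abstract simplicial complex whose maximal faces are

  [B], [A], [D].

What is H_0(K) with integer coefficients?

Take the total order A < B < D on the vertex set. Then K (dimension 0) consists of the simplices:

  0-simplices (3): A, B, D

so the chain groups are C_0 ≅ Z^3.

Reading off H_k = ker ∂_k / im ∂_{k+1}:

  H_0: rank C_0 − rank ∂_1 = 3 − 0 = 3, and there is no ∂_1, so H_0 = Z^3.

H_0 ≅ Z^3.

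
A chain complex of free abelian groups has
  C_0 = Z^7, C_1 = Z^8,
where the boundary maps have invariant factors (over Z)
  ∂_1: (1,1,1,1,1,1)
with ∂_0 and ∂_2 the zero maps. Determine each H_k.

H_0: b_0 = 7 − 0 − 6 = 1; torsion from ∂_1 factors > 1: none. So H_0 = Z.
H_1: b_1 = 8 − 6 − 0 = 2; torsion from ∂_2 factors > 1: none. So H_1 = Z^2.

H_0 = Z,  H_1 = Z^2.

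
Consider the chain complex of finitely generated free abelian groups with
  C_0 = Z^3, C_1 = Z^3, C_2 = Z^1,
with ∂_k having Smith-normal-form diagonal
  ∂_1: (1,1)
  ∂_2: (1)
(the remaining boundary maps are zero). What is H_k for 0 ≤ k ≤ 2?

H_0 ≅ Z,  H_1 = 0,  H_2 = 0.

H_0: b_0 = 3 − 0 − 2 = 1; torsion from ∂_1 factors > 1: none. So H_0 ≅ Z.
H_1: b_1 = 3 − 2 − 1 = 0; torsion from ∂_2 factors > 1: none. So H_1 ≅ 0.
H_2: b_2 = 1 − 1 − 0 = 0; torsion from ∂_3 factors > 1: none. So H_2 ≅ 0.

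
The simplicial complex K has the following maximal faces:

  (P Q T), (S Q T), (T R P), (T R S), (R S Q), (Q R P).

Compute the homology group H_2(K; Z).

H_2 ≅ Z.

We work with the vertex ordering P < Q < R < S < T. The simplices of K, each written with vertices in increasing order, are:

  0-simplices (5): P, Q, R, S, T
  1-simplices (9): PQ, PR, PT, QR, QS, QT, RS, RT, ST
  2-simplices (6): PQR, PQT, PRT, QRS, QST, RST

Hence C_0 ≅ Z^5, C_1 ≅ Z^9, C_2 ≅ Z^6.

∂_1: C_1 → C_0 is given by ∂[p,q] = [q] − [p]. For instance
  ∂QR = R − Q.
The 5×9 boundary matrix has rank 4 and Smith normal form diag(1,1,1,1).

The boundary map ∂_2: C_2 → C_1 maps a triangle to the signed sum of its edges. For instance
  ∂QRS = RS − QS + QR,
  ∂QST = ST − QT + QS.
As a 9×6 matrix over Z this has rank 5, with invariant factors (1,1,1,1,1).

Now H_k = ker ∂_k / im ∂_{k+1}, so:

  H_2: rank ker ∂_2 − rank ∂_3 = (6 − 5) − 0 = 1, and there is no ∂_3, so H_2 ≅ Z.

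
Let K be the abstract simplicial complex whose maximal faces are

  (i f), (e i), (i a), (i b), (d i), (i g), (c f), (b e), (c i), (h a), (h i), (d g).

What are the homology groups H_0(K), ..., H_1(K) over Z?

Order the vertices as a < b < c < d < e < f < g < h < i. Listing each simplex with vertices in this order, K has dimension 1 with simplices:

  0-simplices (9): a, b, c, d, e, f, g, h, i
  1-simplices (12): ah, ai, be, bi, cf, ci, dg, di, ei, fi, gi, hi

giving chain groups C_0 ≅ Z^9, C_1 ≅ Z^12.

The boundary map ∂_1: C_1 → C_0 maps an edge to its endpoints' difference, ∂[p,q] = q − p.
The resulting 9×12 matrix has rank 8, and its Smith normal form has invariant factors (1,1,1,1,1,1,1,1).

Computing H_k = (kernel of ∂_k) / (image of ∂_{k+1}):

  H_0: rank C_0 − rank ∂_1 = 9 − 8 = 1, and the invariant factors of ∂_1 are all 1, so H_0 = Z.
  H_1: rank ker ∂_1 − rank ∂_2 = (12 − 8) − 0 = 4, and there is no ∂_2, so H_1 = Z^4.

As a check, the Euler characteristic is 9 − 12 = -3, which agrees with 1 − 4 = -3.

H_0 = Z,  H_1 = Z^4.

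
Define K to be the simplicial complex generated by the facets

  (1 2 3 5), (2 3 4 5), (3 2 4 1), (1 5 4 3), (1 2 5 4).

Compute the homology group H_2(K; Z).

H_2 ≅ 0.

K has 5 vertices, 10 edges, 10 triangles, 5 3-simplices.
rank ∂_2 = 6, rank ∂_3 = 4 ⇒ b_2 = 10 − 6 − 4 = 0; all invariant factors of ∂_3 are 1 so no torsion. So H_2 = 0.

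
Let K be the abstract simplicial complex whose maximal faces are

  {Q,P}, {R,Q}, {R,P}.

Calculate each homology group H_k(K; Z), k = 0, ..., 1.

H_0 ≅ Z,  H_1 ≅ Z.

Fix the vertex order P < Q < R and write every simplex with vertices in increasing order. Then dim K = 1 and the simplices of K are:

  0-simplices (3): P, Q, R
  1-simplices (3): PQ, PR, QR

giving chain groups C_0 ≅ Z^3, C_1 ≅ Z^3.

The boundary map ∂_1: C_1 → C_0 sends each edge [p,q] (with p < q) to q − p.
The 3×3 boundary matrix has rank 2 and Smith normal form diag(1,1).

From H_k ≅ ker(∂_k) / im(∂_{k+1}) we obtain:

  H_0: rank C_0 − rank ∂_1 = 3 − 2 = 1, and the invariant factors of ∂_1 are all 1, so H_0 = Z.
  H_1: rank ker ∂_1 − rank ∂_2 = (3 − 2) − 0 = 1, and there is no ∂_2, so H_1 = Z.

(K is a triangulation of the circle S^1.)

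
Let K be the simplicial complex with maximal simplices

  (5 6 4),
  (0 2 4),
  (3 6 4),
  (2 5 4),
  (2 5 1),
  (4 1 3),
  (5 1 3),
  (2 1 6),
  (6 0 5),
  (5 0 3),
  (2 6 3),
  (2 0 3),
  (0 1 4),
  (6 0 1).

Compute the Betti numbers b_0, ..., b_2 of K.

Order the vertices as 0 < 1 < 2 < 3 < 4 < 5 < 6. Listing each simplex with vertices in this order, K has dimension 2 with simplices:

  0-simplices (7): [0], [1], [2], [3], [4], [5], [6]
  1-simplices (21): [0,1], [0,2], [0,3], [0,4], [0,5], [0,6], [1,2], [1,3], [1,4], [1,5], [1,6], [2,3], [2,4], [2,5], [2,6], [3,4], [3,5], [3,6], [4,5], [4,6], [5,6]
  2-simplices (14): [0,1,4], [0,1,6], [0,2,3], [0,2,4], [0,3,5], [0,5,6], [1,2,5], [1,2,6], [1,3,4], [1,3,5], [2,3,6], [2,4,5], [3,4,6], [4,5,6]

giving chain groups C_0 ≅ Z^7, C_1 ≅ Z^21, C_2 ≅ Z^14.

∂_1: C_1 → C_0 sends each edge [p,q] (with p < q) to q − p.
The resulting 7×21 matrix has rank 6, and its Smith normal form has invariant factors (1,1,1,1,1,1).

The boundary map ∂_2: C_2 → C_1 maps a triangle to the signed sum of its edges. For instance
  ∂[1,3,4] = [3,4] − [1,4] + [1,3],
  ∂[4,5,6] = [5,6] − [4,6] + [4,5].
This gives a 21×14 integer matrix of rank 13; reducing to Smith normal form yields diagonal entries (1,1,1,1,1,1,1,1,1,1,1,1,1).

Now H_k = ker ∂_k / im ∂_{k+1}, so:

  H_0: rank C_0 − rank ∂_1 = 7 − 6 = 1, and the invariant factors of ∂_1 are all 1, so H_0 ≅ Z.
  H_1: rank ker ∂_1 − rank ∂_2 = (21 − 6) − 13 = 2, and the invariant factors of ∂_2 are all 1, so H_1 ≅ Z^2.
  H_2: rank ker ∂_2 − rank ∂_3 = (14 − 13) − 0 = 1, and there is no ∂_3, so H_2 ≅ Z.

(K is a triangulation of the torus T^2.)

Hence the Betti numbers are b_0 = 1, b_1 = 2, b_2 = 1.

b_0 = 1, b_1 = 2, b_2 = 1.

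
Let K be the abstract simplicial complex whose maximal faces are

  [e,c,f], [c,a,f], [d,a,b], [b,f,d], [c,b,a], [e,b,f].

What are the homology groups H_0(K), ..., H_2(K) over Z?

Order the vertices as a < b < c < d < e < f. Listing each simplex with vertices in this order, K has dimension 2 with simplices:

  0-simplices (6): a, b, c, d, e, f
  1-simplices (12): ab, ac, ad, af, bc, bd, be, bf, ce, cf, df, ef
  2-simplices (6): abc, abd, acf, bdf, bef, cef

giving chain groups C_0 ≅ Z^6, C_1 ≅ Z^12, C_2 ≅ Z^6.

The boundary map ∂_1: C_1 → C_0 sends each edge [p,q] (with p < q) to q − p. For instance
  ∂cf = f − c.
This gives a 6×12 integer matrix of rank 5; reducing to Smith normal form yields diagonal entries (1,1,1,1,1).

∂_2: C_2 → C_1 maps a triangle to the signed sum of its edges. For instance
  ∂abd = bd − ad + ab,
  ∂bef = ef − bf + be.
The resulting 12×6 matrix has rank 6, and its Smith normal form has invariant factors (1,1,1,1,1,1).

Now H_k = ker ∂_k / im ∂_{k+1}, so:

  H_0: rank C_0 − rank ∂_1 = 6 − 5 = 1, and the invariant factors of ∂_1 are all 1, so H_0 ≅ Z.
  H_1: rank ker ∂_1 − rank ∂_2 = (12 − 5) − 6 = 1, and the invariant factors of ∂_2 are all 1, so H_1 ≅ Z.
  H_2: rank ker ∂_2 − rank ∂_3 = (6 − 6) − 0 = 0, and there is no ∂_3, so H_2 ≅ 0.

H_0 = Z,  H_1 = Z,  H_2 = 0.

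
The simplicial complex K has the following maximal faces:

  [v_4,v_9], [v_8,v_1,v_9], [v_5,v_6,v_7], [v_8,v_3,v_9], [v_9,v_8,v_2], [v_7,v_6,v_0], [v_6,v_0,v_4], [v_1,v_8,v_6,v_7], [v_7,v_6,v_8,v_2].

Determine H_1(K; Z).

Take the total order v_0 < v_1 < v_2 < v_3 < v_4 < v_5 < v_6 < v_7 < v_8 < v_9 on the vertex set. Then K (dimension 3) consists of the simplices:

  0-simplices (10): [v_0], [v_1], [v_2], [v_3], [v_4], [v_5], [v_6], [v_7], [v_8], [v_9]
  1-simplices (21): (21 of them)
  2-simplices (13): (13 of them)
  3-simplices (2): [v_1,v_6,v_7,v_8], [v_2,v_6,v_7,v_8]

Hence C_0 ≅ Z^10, C_1 ≅ Z^21, C_2 ≅ Z^13, C_3 ≅ Z^2.

∂_1: C_1 → C_0 is given by ∂[p,q] = [q] − [p]. For instance
  ∂[v_4,v_9] = [v_9] − [v_4].
This gives a 10×21 integer matrix of rank 9; reducing to Smith normal form yields diagonal entries (1,1,1,1,1,1,1,1,1).

∂_2: C_2 → C_1 acts by ∂[p,q,r] = [q,r] − [p,r] + [p,q]. For instance
  ∂[v_1,v_6,v_8] = [v_6,v_8] − [v_1,v_8] + [v_1,v_6],
  ∂[v_0,v_4,v_6] = [v_4,v_6] − [v_0,v_6] + [v_0,v_4].
The 21×13 boundary matrix has rank 11 and Smith normal form diag(1,1,1,1,1,1,1,1,1,1,1).

Boundary ∂_3: C_3 → C_2 sends each 3-simplex σ to the alternating sum Σ_i (−1)^i (σ with its i-th vertex removed). For instance
  ∂[v_1,v_6,v_7,v_8] = [v_6,v_7,v_8] − [v_1,v_7,v_8] + [v_1,v_6,v_8] − [v_1,v_6,v_7],
  ∂[v_2,v_6,v_7,v_8] = [v_6,v_7,v_8] − [v_2,v_7,v_8] + [v_2,v_6,v_8] − [v_2,v_6,v_7].
The 13×2 boundary matrix has rank 2 and Smith normal form diag(1,1).

Reading off H_k = ker ∂_k / im ∂_{k+1}:

  H_1: rank ker ∂_1 − rank ∂_2 = (21 − 9) − 11 = 1, and the invariant factors of ∂_2 are all 1, so H_1 = Z.

H_1 = Z.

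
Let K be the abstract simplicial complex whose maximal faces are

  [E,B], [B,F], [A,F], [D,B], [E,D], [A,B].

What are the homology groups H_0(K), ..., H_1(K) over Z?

H_0 = Z,  H_1 = Z^2.

K has 5 vertices, 6 edges.
rank ∂_0 = 0, rank ∂_1 = 4 ⇒ b_0 = 5 − 0 − 4 = 1; all invariant factors of ∂_1 are 1 so no torsion. So H_0 = Z.
rank ∂_1 = 4, rank ∂_2 = 0 ⇒ b_1 = 6 − 4 − 0 = 2. So H_1 = Z^2.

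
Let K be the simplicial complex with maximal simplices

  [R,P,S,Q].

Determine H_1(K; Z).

We work with the vertex ordering P < Q < R < S. The simplices of K, each written with vertices in increasing order, are:

  0-simplices (4): P, Q, R, S
  1-simplices (6): PQ, PR, PS, QR, QS, RS
  2-simplices (4): PQR, PQS, PRS, QRS
  3-simplices (1): PQRS

Hence C_0 ≅ Z^4, C_1 ≅ Z^6, C_2 ≅ Z^4, C_3 ≅ Z^1.

Boundary ∂_1: C_1 → C_0 maps an edge to its endpoints' difference, ∂[p,q] = q − p.
The resulting 4×6 matrix has rank 3, and its Smith normal form has invariant factors (1,1,1).

Boundary ∂_2: C_2 → C_1 maps a triangle to the signed sum of its edges. For instance
  ∂QRS = RS − QS + QR,
  ∂PRS = RS − PS + PR.
As a 6×4 matrix over Z this has rank 3, with invariant factors (1,1,1).

Boundary ∂_3: C_3 → C_2 sends each 3-simplex σ to the alternating sum Σ_i (−1)^i (σ with its i-th vertex removed). For instance
  ∂PQRS = QRS − PRS + PQS − PQR.
The resulting 4×1 matrix has rank 1, and its Smith normal form has invariant factors (1).

Now H_k = ker ∂_k / im ∂_{k+1}, so:

  H_1: rank ker ∂_1 − rank ∂_2 = (6 − 3) − 3 = 0, and the invariant factors of ∂_2 are all 1, so H_1 ≅ 0.

H_1 = 0.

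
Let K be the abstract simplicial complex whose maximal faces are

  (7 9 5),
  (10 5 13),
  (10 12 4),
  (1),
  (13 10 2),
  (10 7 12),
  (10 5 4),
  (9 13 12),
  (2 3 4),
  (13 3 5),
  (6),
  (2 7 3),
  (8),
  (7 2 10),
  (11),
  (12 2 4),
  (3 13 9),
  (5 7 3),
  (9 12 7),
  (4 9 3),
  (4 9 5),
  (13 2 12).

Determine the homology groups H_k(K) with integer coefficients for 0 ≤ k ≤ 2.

Take the total order 1 < 2 < 3 < 4 < 5 < 6 < 7 < 8 < 9 < 10 < 11 < 12 < 13 on the vertex set. Then K (dimension 2) consists of the simplices:

  0-simplices (13): [1], [2], [3], [4], [5], [6], [7], [8], [9], [10], [11], [12], [13]
  1-simplices (27): (27 of them)
  2-simplices (18): (18 of them)

Hence C_0 ≅ Z^13, C_1 ≅ Z^27, C_2 ≅ Z^18.

Boundary ∂_1: C_1 → C_0 is given by ∂[p,q] = [q] − [p]. For instance
  ∂[2,12] = [12] − [2].
As a 13×27 matrix over Z this has rank 8, with invariant factors (1,1,1,1,1,1,1,1).

The boundary map ∂_2: C_2 → C_1 sends each 2-simplex [p,q,r] to [q,r] − [p,r] + [p,q]. For instance
  ∂[9,12,13] = [12,13] − [9,13] + [9,12],
  ∂[5,10,13] = [10,13] − [5,13] + [5,10].
This gives a 27×18 integer matrix of rank 18; reducing to Smith normal form yields diagonal entries (1,1,1,1,1,1,1,1,1,1,1,1,1,1,1,1,1,2).

Computing H_k = (kernel of ∂_k) / (image of ∂_{k+1}):

  H_0: rank C_0 − rank ∂_1 = 13 − 8 = 5, and the invariant factors of ∂_1 are all 1, so H_0 = Z^5.
  H_1: rank ker ∂_1 − rank ∂_2 = (27 − 8) − 18 = 1, and ∂_2 has invariant factor 2 > 1, so H_1 = Z ⊕ Z/2Z.
  H_2: rank ker ∂_2 − rank ∂_3 = (18 − 18) − 0 = 0, and there is no ∂_3, so H_2 = 0.

(K is a triangulation of the disjoint union of the Klein bottle and a set of 4 points.)

H_0 = Z^5,  H_1 = Z ⊕ Z/2Z,  H_2 = 0.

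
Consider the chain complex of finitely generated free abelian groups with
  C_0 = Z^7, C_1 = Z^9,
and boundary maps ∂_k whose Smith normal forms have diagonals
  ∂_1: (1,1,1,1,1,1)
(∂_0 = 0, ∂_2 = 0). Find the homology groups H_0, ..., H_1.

H_0: b_0 = 7 − 0 − 6 = 1; torsion from ∂_1 factors > 1: none. So H_0 ≅ Z.
H_1: b_1 = 9 − 6 − 0 = 3; torsion from ∂_2 factors > 1: none. So H_1 ≅ Z^3.

H_0 ≅ Z,  H_1 ≅ Z^3.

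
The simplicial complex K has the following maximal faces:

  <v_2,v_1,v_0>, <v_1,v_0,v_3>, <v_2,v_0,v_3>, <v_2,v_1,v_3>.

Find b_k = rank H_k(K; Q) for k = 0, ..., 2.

b_0 = 1, b_1 = 0, b_2 = 1.

We work with the vertex ordering v_0 < v_1 < v_2 < v_3. The simplices of K, each written with vertices in increasing order, are:

  0-simplices (4): [v_0], [v_1], [v_2], [v_3]
  1-simplices (6): [v_0,v_1], [v_0,v_2], [v_0,v_3], [v_1,v_2], [v_1,v_3], [v_2,v_3]
  2-simplices (4): [v_0,v_1,v_2], [v_0,v_1,v_3], [v_0,v_2,v_3], [v_1,v_2,v_3]

so the chain groups are C_0 ≅ Z^4, C_1 ≅ Z^6, C_2 ≅ Z^4.

Boundary ∂_1: C_1 → C_0 is given by ∂[p,q] = [q] − [p].
This gives a 4×6 integer matrix of rank 3; reducing to Smith normal form yields diagonal entries (1,1,1).

The boundary map ∂_2: C_2 → C_1 sends each 2-simplex [p,q,r] to [q,r] − [p,r] + [p,q]. For instance
  ∂[v_0,v_2,v_3] = [v_2,v_3] − [v_0,v_3] + [v_0,v_2],
  ∂[v_0,v_1,v_3] = [v_1,v_3] − [v_0,v_3] + [v_0,v_1].
The resulting 6×4 matrix has rank 3, and its Smith normal form has invariant factors (1,1,1).

Reading off H_k = ker ∂_k / im ∂_{k+1}:

  H_0: rank C_0 − rank ∂_1 = 4 − 3 = 1, and the invariant factors of ∂_1 are all 1, so H_0 ≅ Z.
  H_1: rank ker ∂_1 − rank ∂_2 = (6 − 3) − 3 = 0, and the invariant factors of ∂_2 are all 1, so H_1 ≅ 0.
  H_2: rank ker ∂_2 − rank ∂_3 = (4 − 3) − 0 = 1, and there is no ∂_3, so H_2 ≅ Z.

As a check, the Euler characteristic is 4 − 6 + 4 = 2, which agrees with 1 − 0 + 1 = 2.

Hence the Betti numbers are b_0 = 1, b_1 = 0, b_2 = 1.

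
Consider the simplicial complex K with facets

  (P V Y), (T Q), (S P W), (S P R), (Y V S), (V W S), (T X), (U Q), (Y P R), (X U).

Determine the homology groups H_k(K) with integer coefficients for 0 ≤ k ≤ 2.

We work with the vertex ordering P < Q < R < S < T < U < V < W < X < Y. The simplices of K, each written with vertices in increasing order, are:

  0-simplices (10): P, Q, R, S, T, U, V, W, X, Y
  1-simplices (16): PR, PS, PV, PW, PY, QT, QU, RS, RY, SV, SW, SY, TX, UX, VW, VY
  2-simplices (6): PRS, PRY, PSW, PVY, SVW, SVY

so the chain groups are C_0 ≅ Z^10, C_1 ≅ Z^16, C_2 ≅ Z^6.

Boundary ∂_1: C_1 → C_0 sends each edge [p,q] (with p < q) to q − p. For instance
  ∂PW = W − P.
As a 10×16 matrix over Z this has rank 8, with invariant factors (1,1,1,1,1,1,1,1).

∂_2: C_2 → C_1 sends each 2-simplex [p,q,r] to [q,r] − [p,r] + [p,q]. For instance
  ∂SVY = VY − SY + SV,
  ∂PSW = SW − PW + PS.
As a 16×6 matrix over Z this has rank 6, with invariant factors (1,1,1,1,1,1).

Computing H_k = (kernel of ∂_k) / (image of ∂_{k+1}):

  H_0: rank C_0 − rank ∂_1 = 10 − 8 = 2, and the invariant factors of ∂_1 are all 1, so H_0 ≅ Z^2.
  H_1: rank ker ∂_1 − rank ∂_2 = (16 − 8) − 6 = 2, and the invariant factors of ∂_2 are all 1, so H_1 ≅ Z^2.
  H_2: rank ker ∂_2 − rank ∂_3 = (6 − 6) − 0 = 0, and there is no ∂_3, so H_2 ≅ 0.

As a check, the Euler characteristic is 10 − 16 + 6 = 0, which agrees with 2 − 2 + 0 = 0.

H_0 = Z^2,  H_1 = Z^2,  H_2 = 0.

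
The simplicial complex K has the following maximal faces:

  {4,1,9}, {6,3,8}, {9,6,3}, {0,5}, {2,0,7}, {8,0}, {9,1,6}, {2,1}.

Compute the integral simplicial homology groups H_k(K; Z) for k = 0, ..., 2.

H_0 = Z,  H_1 = Z,  H_2 = 0.

Fix the vertex order 0 < 1 < 2 < 3 < 4 < 5 < 6 < 7 < 8 < 9 and write every simplex with vertices in increasing order. Then dim K = 2 and the simplices of K are:

  0-simplices (10): [0], [1], [2], [3], [4], [5], [6], [7], [8], [9]
  1-simplices (15): [0,2], [0,5], [0,7], [0,8], [1,2], [1,4], [1,6], [1,9], [2,7], [3,6], [3,8], [3,9], [4,9], [6,8], [6,9]
  2-simplices (5): [0,2,7], [1,4,9], [1,6,9], [3,6,8], [3,6,9]

giving chain groups C_0 ≅ Z^10, C_1 ≅ Z^15, C_2 ≅ Z^5.

Boundary ∂_1: C_1 → C_0 is given by ∂[p,q] = [q] − [p]. For instance
  ∂[1,2] = [2] − [1].
The 10×15 boundary matrix has rank 9 and Smith normal form diag(1,1,1,1,1,1,1,1,1).

The boundary map ∂_2: C_2 → C_1 maps a triangle to the signed sum of its edges. For instance
  ∂[0,2,7] = [2,7] − [0,7] + [0,2],
  ∂[1,4,9] = [4,9] − [1,9] + [1,4].
The 15×5 boundary matrix has rank 5 and Smith normal form diag(1,1,1,1,1).

From H_k ≅ ker(∂_k) / im(∂_{k+1}) we obtain:

  H_0: rank C_0 − rank ∂_1 = 10 − 9 = 1, and the invariant factors of ∂_1 are all 1, so H_0 = Z.
  H_1: rank ker ∂_1 − rank ∂_2 = (15 − 9) − 5 = 1, and the invariant factors of ∂_2 are all 1, so H_1 = Z.
  H_2: rank ker ∂_2 − rank ∂_3 = (5 − 5) − 0 = 0, and there is no ∂_3, so H_2 = 0.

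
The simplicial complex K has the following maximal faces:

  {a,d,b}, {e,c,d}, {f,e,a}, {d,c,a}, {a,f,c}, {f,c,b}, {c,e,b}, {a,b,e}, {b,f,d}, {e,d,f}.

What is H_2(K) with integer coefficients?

Order the vertices as a < b < c < d < e < f. Listing each simplex with vertices in this order, K has dimension 2 with simplices:

  0-simplices (6): a, b, c, d, e, f
  1-simplices (15): ab, ac, ad, ae, af, bc, bd, be, bf, cd, ce, cf, de, df, ef
  2-simplices (10): abd, abe, acd, acf, aef, bce, bcf, bdf, cde, def

so the chain groups are C_0 ≅ Z^6, C_1 ≅ Z^15, C_2 ≅ Z^10.

The boundary map ∂_1: C_1 → C_0 maps an edge to its endpoints' difference, ∂[p,q] = q − p. For instance
  ∂be = e − b.
This gives a 6×15 integer matrix of rank 5; reducing to Smith normal form yields diagonal entries (1,1,1,1,1).

∂_2: C_2 → C_1 maps a triangle to the signed sum of its edges. For instance
  ∂acf = cf − af + ac,
  ∂bce = ce − be + bc.
The resulting 15×10 matrix has rank 10, and its Smith normal form has invariant factors (1,1,1,1,1,1,1,1,1,2).

Now H_k = ker ∂_k / im ∂_{k+1}, so:

  H_2: rank ker ∂_2 − rank ∂_3 = (10 − 10) − 0 = 0, and there is no ∂_3, so H_2 ≅ 0.

H_2 ≅ 0.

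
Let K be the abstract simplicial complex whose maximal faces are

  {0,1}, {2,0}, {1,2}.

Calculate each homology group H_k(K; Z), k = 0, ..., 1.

H_0 ≅ Z,  H_1 ≅ Z.

We work with the vertex ordering 0 < 1 < 2. The simplices of K, each written with vertices in increasing order, are:

  0-simplices (3): [0], [1], [2]
  1-simplices (3): [0,1], [0,2], [1,2]

giving chain groups C_0 ≅ Z^3, C_1 ≅ Z^3.

∂_1: C_1 → C_0 sends each edge [p,q] (with p < q) to q − p. For instance
  ∂[1,2] = [2] − [1].
The resulting 3×3 matrix has rank 2, and its Smith normal form has invariant factors (1,1).

Now H_k = ker ∂_k / im ∂_{k+1}, so:

  H_0: rank C_0 − rank ∂_1 = 3 − 2 = 1, and the invariant factors of ∂_1 are all 1, so H_0 ≅ Z.
  H_1: rank ker ∂_1 − rank ∂_2 = (3 − 2) − 0 = 1, and there is no ∂_2, so H_1 ≅ Z.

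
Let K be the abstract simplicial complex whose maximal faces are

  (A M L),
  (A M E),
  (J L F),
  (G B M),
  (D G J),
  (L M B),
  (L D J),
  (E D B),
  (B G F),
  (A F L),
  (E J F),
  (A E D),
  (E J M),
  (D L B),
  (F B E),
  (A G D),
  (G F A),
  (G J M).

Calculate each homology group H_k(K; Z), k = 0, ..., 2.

H_0 ≅ Z,  H_1 ≅ Z^2,  H_2 ≅ Z.

We work with the vertex ordering A < B < D < E < F < G < J < L < M. The simplices of K, each written with vertices in increasing order, are:

  0-simplices (9): A, B, D, E, F, G, J, L, M
  1-simplices (27): AD, AE, AF, AG, AL, AM, BD, BE, BF, BG, BL, BM, DE, DG, DJ, DL, EF, EJ, EM, FG, FJ, FL, GJ, GM, JL, JM, LM
  2-simplices (18): ADE, ADG, AEM, AFG, AFL, ALM, BDE, BDL, BEF, BFG, BGM, BLM, DGJ, DJL, EFJ, EJM, FJL, GJM

so the chain groups are C_0 ≅ Z^9, C_1 ≅ Z^27, C_2 ≅ Z^18.

Boundary ∂_1: C_1 → C_0 maps an edge to its endpoints' difference, ∂[p,q] = q − p.
This gives a 9×27 integer matrix of rank 8; reducing to Smith normal form yields diagonal entries (1,1,1,1,1,1,1,1).

The boundary map ∂_2: C_2 → C_1 acts by ∂[p,q,r] = [q,r] − [p,r] + [p,q]. For instance
  ∂BDE = DE − BE + BD,
  ∂AFL = FL − AL + AF.
This gives a 27×18 integer matrix of rank 17; reducing to Smith normal form yields diagonal entries (1,1,1,1,1,1,1,1,1,1,1,1,1,1,1,1,1).

Reading off H_k = ker ∂_k / im ∂_{k+1}:

  H_0: rank C_0 − rank ∂_1 = 9 − 8 = 1, and the invariant factors of ∂_1 are all 1, so H_0 ≅ Z.
  H_1: rank ker ∂_1 − rank ∂_2 = (27 − 8) − 17 = 2, and the invariant factors of ∂_2 are all 1, so H_1 ≅ Z^2.
  H_2: rank ker ∂_2 − rank ∂_3 = (18 − 17) − 0 = 1, and there is no ∂_3, so H_2 ≅ Z.

As a check, the Euler characteristic is 9 − 27 + 18 = 0, which agrees with 1 − 2 + 1 = 0.
(K is a triangulation of the torus T^2.)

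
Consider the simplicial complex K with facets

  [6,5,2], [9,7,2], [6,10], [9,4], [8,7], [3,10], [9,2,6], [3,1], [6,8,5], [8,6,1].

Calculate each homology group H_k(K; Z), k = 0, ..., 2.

Fix the vertex order 1 < 2 < 3 < 4 < 5 < 6 < 7 < 8 < 9 < 10 and write every simplex with vertices in increasing order. Then dim K = 2 and the simplices of K are:

  0-simplices (10): [1], [2], [3], [4], [5], [6], [7], [8], [9], [10]
  1-simplices (16): [1,3], [1,6], [1,8], [2,5], [2,6], [2,7], [2,9], [3,10], [4,9], [5,6], [5,8], [6,8], [6,9], [6,10], [7,8], [7,9]
  2-simplices (5): [1,6,8], [2,5,6], [2,6,9], [2,7,9], [5,6,8]

so the chain groups are C_0 ≅ Z^10, C_1 ≅ Z^16, C_2 ≅ Z^5.

∂_1: C_1 → C_0 maps an edge to its endpoints' difference, ∂[p,q] = q − p.
This gives a 10×16 integer matrix of rank 9; reducing to Smith normal form yields diagonal entries (1,1,1,1,1,1,1,1,1).

Boundary ∂_2: C_2 → C_1 acts by ∂[p,q,r] = [q,r] − [p,r] + [p,q]. For instance
  ∂[2,5,6] = [5,6] − [2,6] + [2,5],
  ∂[2,6,9] = [6,9] − [2,9] + [2,6].
The 16×5 boundary matrix has rank 5 and Smith normal form diag(1,1,1,1,1).

Now H_k = ker ∂_k / im ∂_{k+1}, so:

  H_0: rank C_0 − rank ∂_1 = 10 − 9 = 1, and the invariant factors of ∂_1 are all 1, so H_0 ≅ Z.
  H_1: rank ker ∂_1 − rank ∂_2 = (16 − 9) − 5 = 2, and the invariant factors of ∂_2 are all 1, so H_1 ≅ Z^2.
  H_2: rank ker ∂_2 − rank ∂_3 = (5 − 5) − 0 = 0, and there is no ∂_3, so H_2 ≅ 0.

H_0 = Z,  H_1 = Z^2,  H_2 = 0.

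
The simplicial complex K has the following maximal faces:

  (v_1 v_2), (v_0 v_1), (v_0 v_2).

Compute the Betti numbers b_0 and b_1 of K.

Order the vertices as v_0 < v_1 < v_2. Listing each simplex with vertices in this order, K has dimension 1 with simplices:

  0-simplices (3): [v_0], [v_1], [v_2]
  1-simplices (3): [v_0,v_1], [v_0,v_2], [v_1,v_2]

Hence C_0 ≅ Z^3, C_1 ≅ Z^3.

∂_1: C_1 → C_0 is given by ∂[p,q] = [q] − [p]. For instance
  ∂[v_1,v_2] = [v_2] − [v_1].
This gives a 3×3 integer matrix of rank 2; reducing to Smith normal form yields diagonal entries (1,1).

Computing H_k = (kernel of ∂_k) / (image of ∂_{k+1}):

  H_0: rank C_0 − rank ∂_1 = 3 − 2 = 1, and the invariant factors of ∂_1 are all 1, so H_0 ≅ Z.
  H_1: rank ker ∂_1 − rank ∂_2 = (3 − 2) − 0 = 1, and there is no ∂_2, so H_1 ≅ Z.

Hence the Betti numbers are b_0 = 1, b_1 = 1.

b_0 = 1, b_1 = 1.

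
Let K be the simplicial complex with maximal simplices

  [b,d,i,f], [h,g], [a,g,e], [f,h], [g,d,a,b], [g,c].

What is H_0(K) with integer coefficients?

Fix the vertex order a < b < c < d < e < f < g < h < i and write every simplex with vertices in increasing order. Then dim K = 3 and the simplices of K are:

  0-simplices (9): a, b, c, d, e, f, g, h, i
  1-simplices (16): ab, ad, ae, ag, bd, bf, bg, bi, cg, df, dg, di, eg, fh, fi, gh
  2-simplices (9): abd, abg, adg, aeg, bdf, bdg, bdi, bfi, dfi
  3-simplices (2): abdg, bdfi

so the chain groups are C_0 ≅ Z^9, C_1 ≅ Z^16, C_2 ≅ Z^9, C_3 ≅ Z^2.

Boundary ∂_1: C_1 → C_0 sends each edge [p,q] (with p < q) to q − p. For instance
  ∂eg = g − e.
As a 9×16 matrix over Z this has rank 8, with invariant factors (1,1,1,1,1,1,1,1).

Boundary ∂_2: C_2 → C_1 sends each 2-simplex [p,q,r] to [q,r] − [p,r] + [p,q]. For instance
  ∂bdg = dg − bg + bd,
  ∂abg = bg − ag + ab.
The 16×9 boundary matrix has rank 7 and Smith normal form diag(1,1,1,1,1,1,1).

Boundary ∂_3: C_3 → C_2 sends each 3-simplex σ to the alternating sum Σ_i (−1)^i (σ with its i-th vertex removed). For instance
  ∂bdfi = dfi − bfi + bdi − bdf,
  ∂abdg = bdg − adg + abg − abd.
The resulting 9×2 matrix has rank 2, and its Smith normal form has invariant factors (1,1).

From H_k ≅ ker(∂_k) / im(∂_{k+1}) we obtain:

  H_0: rank C_0 − rank ∂_1 = 9 − 8 = 1, and the invariant factors of ∂_1 are all 1, so H_0 = Z.

H_0 ≅ Z.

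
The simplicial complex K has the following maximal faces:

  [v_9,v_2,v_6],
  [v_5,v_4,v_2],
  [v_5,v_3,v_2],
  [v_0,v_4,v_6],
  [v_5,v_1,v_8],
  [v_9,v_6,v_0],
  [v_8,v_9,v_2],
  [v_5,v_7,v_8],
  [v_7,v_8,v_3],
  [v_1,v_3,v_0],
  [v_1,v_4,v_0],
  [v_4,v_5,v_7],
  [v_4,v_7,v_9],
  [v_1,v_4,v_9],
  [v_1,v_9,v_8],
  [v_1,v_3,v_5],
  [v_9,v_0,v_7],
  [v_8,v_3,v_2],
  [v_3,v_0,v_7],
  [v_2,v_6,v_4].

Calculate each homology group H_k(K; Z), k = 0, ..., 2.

Order the vertices as v_0 < v_1 < v_2 < v_3 < v_4 < v_5 < v_6 < v_7 < v_8 < v_9. Listing each simplex with vertices in this order, K has dimension 2 with simplices:

  0-simplices (10): [v_0], [v_1], [v_2], [v_3], [v_4], [v_5], [v_6], [v_7], [v_8], [v_9]
  1-simplices (30): (30 of them)
  2-simplices (20): (20 of them)

so the chain groups are C_0 ≅ Z^10, C_1 ≅ Z^30, C_2 ≅ Z^20.

The boundary map ∂_1: C_1 → C_0 maps an edge to its endpoints' difference, ∂[p,q] = q − p.
As a 10×30 matrix over Z this has rank 9, with invariant factors (1,1,1,1,1,1,1,1,1).

∂_2: C_2 → C_1 sends each 2-simplex [p,q,r] to [q,r] − [p,r] + [p,q]. For instance
  ∂[v_0,v_1,v_3] = [v_1,v_3] − [v_0,v_3] + [v_0,v_1],
  ∂[v_2,v_3,v_8] = [v_3,v_8] − [v_2,v_8] + [v_2,v_3].
This gives a 30×20 integer matrix of rank 20; reducing to Smith normal form yields diagonal entries (1,1,1,1,1,1,1,1,1,1,1,1,1,1,1,1,1,1,1,2).

Reading off H_k = ker ∂_k / im ∂_{k+1}:

  H_0: rank C_0 − rank ∂_1 = 10 − 9 = 1, and the invariant factors of ∂_1 are all 1, so H_0 ≅ Z.
  H_1: rank ker ∂_1 − rank ∂_2 = (30 − 9) − 20 = 1, and ∂_2 has invariant factor 2 > 1, so H_1 ≅ Z ⊕ Z/2.
  H_2: rank ker ∂_2 − rank ∂_3 = (20 − 20) − 0 = 0, and there is no ∂_3, so H_2 ≅ 0.

As a check, the Euler characteristic is 10 − 30 + 20 = 0, which agrees with 1 − 1 + 0 = 0.

H_0 ≅ Z,  H_1 ≅ Z ⊕ Z/2,  H_2 = 0.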